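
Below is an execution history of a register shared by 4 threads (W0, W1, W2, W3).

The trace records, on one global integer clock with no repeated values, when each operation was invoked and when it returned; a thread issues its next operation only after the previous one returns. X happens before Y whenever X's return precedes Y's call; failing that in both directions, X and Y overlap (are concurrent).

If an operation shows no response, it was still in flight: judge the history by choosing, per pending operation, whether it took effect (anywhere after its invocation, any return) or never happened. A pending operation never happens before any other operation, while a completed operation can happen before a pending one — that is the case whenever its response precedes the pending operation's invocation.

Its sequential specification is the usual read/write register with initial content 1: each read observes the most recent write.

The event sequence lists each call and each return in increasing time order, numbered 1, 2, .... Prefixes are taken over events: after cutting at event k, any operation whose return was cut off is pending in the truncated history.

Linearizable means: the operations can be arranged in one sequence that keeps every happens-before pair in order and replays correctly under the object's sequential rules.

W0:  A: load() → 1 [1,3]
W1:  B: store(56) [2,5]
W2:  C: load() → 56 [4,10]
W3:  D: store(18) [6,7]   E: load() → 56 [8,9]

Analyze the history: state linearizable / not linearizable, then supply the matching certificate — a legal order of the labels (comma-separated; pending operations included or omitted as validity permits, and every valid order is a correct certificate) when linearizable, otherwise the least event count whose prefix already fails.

not linearizable — minimal violating prefix: 9 events

events 1..8 are fine; event 9 — the response of E at time 9 — makes the prefix non-linearizable
2 orders of the 4 completed register ops respect real time; none is legal
no completion choice of the 1 pending operation (C) rescues it — every subset was tried
sample order A, B, D, E (pending dropped) stalls at step 4 — E load() → 56 has no legal effect
sample order B, A, D, E (pending dropped) stalls at step 2 — A load() → 1 has no legal effect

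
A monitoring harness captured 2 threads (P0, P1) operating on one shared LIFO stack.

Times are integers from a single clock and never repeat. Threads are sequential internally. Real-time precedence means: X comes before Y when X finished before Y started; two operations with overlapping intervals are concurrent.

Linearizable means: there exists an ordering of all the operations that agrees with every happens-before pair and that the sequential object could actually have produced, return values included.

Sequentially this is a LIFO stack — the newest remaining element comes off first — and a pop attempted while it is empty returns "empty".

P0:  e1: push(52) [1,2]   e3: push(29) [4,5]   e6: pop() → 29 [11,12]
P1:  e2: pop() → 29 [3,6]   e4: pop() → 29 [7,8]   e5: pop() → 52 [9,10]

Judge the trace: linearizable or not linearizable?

not linearizable

through event 7 a valid linearization exists; event 8 (e4 responding at time 8) ends that
4 completed operations, 2 real-time-consistent orders — every LIFO stack replay fails
e.g. e1, e2, e3, e4: illegal at step 2, since e2 pop() → 29 cannot apply there
e.g. e1, e3, e2, e4: illegal at step 4, since e4 pop() → 29 cannot apply there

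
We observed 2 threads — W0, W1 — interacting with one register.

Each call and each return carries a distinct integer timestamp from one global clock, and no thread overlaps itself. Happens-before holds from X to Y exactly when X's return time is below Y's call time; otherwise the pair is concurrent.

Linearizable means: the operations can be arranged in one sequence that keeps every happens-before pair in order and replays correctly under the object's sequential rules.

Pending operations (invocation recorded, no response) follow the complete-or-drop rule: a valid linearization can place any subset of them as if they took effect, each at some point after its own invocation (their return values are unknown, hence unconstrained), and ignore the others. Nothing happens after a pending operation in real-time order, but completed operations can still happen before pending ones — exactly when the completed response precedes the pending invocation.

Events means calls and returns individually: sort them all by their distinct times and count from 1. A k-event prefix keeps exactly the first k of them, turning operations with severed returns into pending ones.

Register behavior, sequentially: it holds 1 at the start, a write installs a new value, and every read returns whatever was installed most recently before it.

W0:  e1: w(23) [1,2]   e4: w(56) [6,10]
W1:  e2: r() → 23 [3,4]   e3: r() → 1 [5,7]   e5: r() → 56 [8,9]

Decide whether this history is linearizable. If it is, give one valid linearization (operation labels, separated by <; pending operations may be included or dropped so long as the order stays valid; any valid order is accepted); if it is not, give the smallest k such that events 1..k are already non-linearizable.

not linearizable — minimal violating prefix: 7 events

events 1..6 are fine; event 7 — the response of e3 at time 7 — makes the prefix non-linearizable
the completed operations (3 total) allow one real-time order; the register replay rejects it
every completion of the 1 pending operation (e4) was checked; none linearizes
one such order, e1, e2, e3 (pending dropped), breaks at step 3 where e3 r() → 1 is illegal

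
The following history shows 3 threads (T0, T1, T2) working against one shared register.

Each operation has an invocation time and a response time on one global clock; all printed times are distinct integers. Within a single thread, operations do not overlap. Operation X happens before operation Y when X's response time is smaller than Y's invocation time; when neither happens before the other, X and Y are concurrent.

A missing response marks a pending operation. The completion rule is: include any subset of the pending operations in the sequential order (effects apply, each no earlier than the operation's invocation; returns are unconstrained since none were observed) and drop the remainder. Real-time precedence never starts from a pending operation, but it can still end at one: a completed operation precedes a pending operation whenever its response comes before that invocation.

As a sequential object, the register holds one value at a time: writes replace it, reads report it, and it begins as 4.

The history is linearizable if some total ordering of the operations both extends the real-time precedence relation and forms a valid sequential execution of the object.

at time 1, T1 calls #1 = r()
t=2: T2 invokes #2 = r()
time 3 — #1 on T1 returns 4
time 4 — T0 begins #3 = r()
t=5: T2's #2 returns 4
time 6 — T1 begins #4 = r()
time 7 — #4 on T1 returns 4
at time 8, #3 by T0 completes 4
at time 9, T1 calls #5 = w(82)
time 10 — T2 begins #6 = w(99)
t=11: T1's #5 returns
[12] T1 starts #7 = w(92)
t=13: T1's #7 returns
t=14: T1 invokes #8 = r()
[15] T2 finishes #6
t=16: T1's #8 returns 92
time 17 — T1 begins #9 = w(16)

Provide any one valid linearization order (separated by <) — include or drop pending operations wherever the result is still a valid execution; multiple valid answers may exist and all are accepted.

after step 1 (#1 r() → 4): value 4
after step 2 (#2 r() → 4): value 4
after step 3 (#3 r() → 4): value 4
after step 4 (#4 r() → 4): value 4
after step 5 (#5 w(82)): value 82
after step 6 (#6 w(99)): value 99
after step 7 (#7 w(92)): value 92
after step 8 (#8 r() → 92): value 92

#1 < #2 < #3 < #4 < #5 < #6 < #7 < #8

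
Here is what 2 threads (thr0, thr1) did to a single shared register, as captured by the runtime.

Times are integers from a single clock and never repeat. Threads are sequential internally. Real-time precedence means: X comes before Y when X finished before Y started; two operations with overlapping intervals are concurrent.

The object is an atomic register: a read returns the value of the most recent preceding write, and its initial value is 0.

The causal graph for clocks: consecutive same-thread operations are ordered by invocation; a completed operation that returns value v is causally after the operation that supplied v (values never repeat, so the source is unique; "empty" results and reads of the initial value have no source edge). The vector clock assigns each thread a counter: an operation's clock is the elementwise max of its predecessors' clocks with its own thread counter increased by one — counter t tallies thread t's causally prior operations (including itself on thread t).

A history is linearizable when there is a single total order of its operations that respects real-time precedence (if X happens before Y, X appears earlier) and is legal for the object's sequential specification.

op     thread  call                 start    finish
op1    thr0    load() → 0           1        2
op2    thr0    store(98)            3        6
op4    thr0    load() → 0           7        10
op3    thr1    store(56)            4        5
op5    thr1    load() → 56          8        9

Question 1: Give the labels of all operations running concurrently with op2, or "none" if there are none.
op3

op2 spans [3,6]; an op avoiding the whole window 3..6 is ordered, any other is concurrent
op1 [1,2]: before
op3 [4,5]: concurrent
op4 [7,10]: after
op5 [8,9]: after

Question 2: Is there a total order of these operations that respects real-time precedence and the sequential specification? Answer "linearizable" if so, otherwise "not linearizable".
not linearizable

cut after 9 events: linearizable; cut after 10 events (op4 responds, time 10): not linearizable
4 orders of the 5 completed register ops respect real time; none is legal
take op1, op2, op3, op4, op5: step 4 already fails, because op4 load() → 0 cannot occur there
take op1, op2, op3, op5, op4: step 5 already fails, because op4 load() → 0 cannot occur there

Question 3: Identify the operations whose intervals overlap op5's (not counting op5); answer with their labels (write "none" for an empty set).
op4

overlap test against op5 [8,9]: concurrent iff the interval meets 8..9
op1 [1,2]: before
op2 [3,6]: before
op3 [4,5]: before
op4 [7,10]: concurrent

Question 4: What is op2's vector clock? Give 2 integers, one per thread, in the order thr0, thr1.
(2, 0)

op3, invoked 4, has no incoming edges; only thr1's bump applies → (0, 1)
op1, invoked 1, has no incoming edges; only thr0's bump applies → (1, 0)
from VC(op3)=(0, 1), op5 (invoked 8) maxes components and bumps thr1 → (0, 2)
from VC(op1)=(1, 0), op2 (invoked 3) maxes components and bumps thr0 → (2, 0)
from VC(op2)=(2, 0), op4 (invoked 7) maxes components and bumps thr0 → (3, 0)
target: VC(op2) = (2, 0)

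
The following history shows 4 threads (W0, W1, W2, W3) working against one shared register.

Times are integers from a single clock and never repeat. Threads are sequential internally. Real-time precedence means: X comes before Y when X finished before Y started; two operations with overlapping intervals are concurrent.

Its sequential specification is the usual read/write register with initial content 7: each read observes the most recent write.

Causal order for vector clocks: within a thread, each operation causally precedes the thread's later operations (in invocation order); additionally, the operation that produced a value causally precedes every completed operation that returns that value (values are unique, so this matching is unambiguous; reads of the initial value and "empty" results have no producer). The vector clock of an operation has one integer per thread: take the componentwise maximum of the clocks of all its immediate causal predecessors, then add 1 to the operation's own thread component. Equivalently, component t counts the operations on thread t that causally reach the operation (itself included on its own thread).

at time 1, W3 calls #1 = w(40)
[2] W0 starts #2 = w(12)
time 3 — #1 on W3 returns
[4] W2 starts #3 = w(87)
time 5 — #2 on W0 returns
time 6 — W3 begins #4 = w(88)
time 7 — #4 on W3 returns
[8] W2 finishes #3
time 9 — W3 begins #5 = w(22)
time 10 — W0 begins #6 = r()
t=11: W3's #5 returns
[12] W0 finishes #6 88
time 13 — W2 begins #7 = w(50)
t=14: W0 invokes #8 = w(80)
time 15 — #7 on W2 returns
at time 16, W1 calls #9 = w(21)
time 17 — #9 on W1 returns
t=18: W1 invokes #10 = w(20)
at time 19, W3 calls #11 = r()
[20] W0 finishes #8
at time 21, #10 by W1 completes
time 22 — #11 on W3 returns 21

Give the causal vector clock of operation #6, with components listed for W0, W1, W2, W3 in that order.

no predecessors for #1 (invoked 1): W3 increments from zero → (0, 0, 0, 1)
no predecessors for #3 (invoked 4): W2 increments from zero → (0, 0, 1, 0)
no predecessors for #9 (invoked 16): W1 increments from zero → (0, 1, 0, 0)
no predecessors for #2 (invoked 2): W0 increments from zero → (1, 0, 0, 0)
invoked at 6, #4 merges VC(#1)=(0, 0, 0, 1) and bumps W3's slot → (0, 0, 0, 2)
invoked at 13, #7 merges VC(#3)=(0, 0, 1, 0) and bumps W2's slot → (0, 0, 2, 0)
invoked at 18, #10 merges VC(#9)=(0, 1, 0, 0) and bumps W1's slot → (0, 2, 0, 0)
invoked at 9, #5 merges VC(#4)=(0, 0, 0, 2) and bumps W3's slot → (0, 0, 0, 3)
invoked at 10, #6 merges VC(#2)=(1, 0, 0, 0), VC(#4)=(0, 0, 0, 2) and bumps W0's slot → (2, 0, 0, 2)
invoked at 19, #11 merges VC(#5)=(0, 0, 0, 3), VC(#9)=(0, 1, 0, 0) and bumps W3's slot → (0, 1, 0, 4)
invoked at 14, #8 merges VC(#6)=(2, 0, 0, 2) and bumps W0's slot → (3, 0, 0, 2)
target: VC(#6) = (2, 0, 0, 2)

(2, 0, 0, 2)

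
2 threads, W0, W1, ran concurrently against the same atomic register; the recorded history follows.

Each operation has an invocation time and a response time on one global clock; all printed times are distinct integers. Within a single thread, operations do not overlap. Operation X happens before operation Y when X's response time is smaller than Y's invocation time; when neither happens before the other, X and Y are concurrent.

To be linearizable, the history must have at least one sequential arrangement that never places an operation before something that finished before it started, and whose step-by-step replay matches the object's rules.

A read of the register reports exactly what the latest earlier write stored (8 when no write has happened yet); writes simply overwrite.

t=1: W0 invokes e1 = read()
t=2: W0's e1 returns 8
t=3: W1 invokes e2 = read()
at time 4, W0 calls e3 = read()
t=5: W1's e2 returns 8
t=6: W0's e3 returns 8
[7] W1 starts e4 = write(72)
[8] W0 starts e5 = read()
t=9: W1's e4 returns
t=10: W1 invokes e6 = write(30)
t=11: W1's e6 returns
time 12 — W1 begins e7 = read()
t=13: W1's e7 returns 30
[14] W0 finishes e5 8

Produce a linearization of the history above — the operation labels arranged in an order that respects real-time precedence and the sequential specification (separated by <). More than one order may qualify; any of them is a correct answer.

e1 < e2 < e3 < e5 < e4 < e6 < e7

1. e1 read() → 8, leaving value 8
2. e2 read() → 8, leaving value 8
3. e3 read() → 8, leaving value 8
4. e5 read() → 8, leaving value 8
5. e4 write(72), leaving value 72
6. e6 write(30), leaving value 30
7. e7 read() → 30, leaving value 30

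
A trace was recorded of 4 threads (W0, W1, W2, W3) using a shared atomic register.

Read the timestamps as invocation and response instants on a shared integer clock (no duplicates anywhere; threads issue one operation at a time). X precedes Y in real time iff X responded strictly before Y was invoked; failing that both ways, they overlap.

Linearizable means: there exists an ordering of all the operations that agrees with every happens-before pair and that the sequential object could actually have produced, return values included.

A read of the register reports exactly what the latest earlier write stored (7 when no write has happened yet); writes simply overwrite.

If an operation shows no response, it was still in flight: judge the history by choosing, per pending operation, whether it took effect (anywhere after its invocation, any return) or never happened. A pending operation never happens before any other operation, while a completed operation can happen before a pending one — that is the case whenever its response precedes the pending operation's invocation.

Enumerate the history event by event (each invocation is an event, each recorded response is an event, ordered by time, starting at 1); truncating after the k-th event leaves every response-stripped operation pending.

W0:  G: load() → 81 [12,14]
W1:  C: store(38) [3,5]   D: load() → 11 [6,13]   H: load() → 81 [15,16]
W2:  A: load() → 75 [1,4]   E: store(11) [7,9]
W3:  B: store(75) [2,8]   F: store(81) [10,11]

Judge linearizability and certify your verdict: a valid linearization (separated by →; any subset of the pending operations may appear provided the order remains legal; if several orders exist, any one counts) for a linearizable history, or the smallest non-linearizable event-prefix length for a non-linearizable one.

step 1: B store(75) — value 75
step 2: A load() → 75 — value 75
step 3: C store(38) — value 38
step 4: E store(11) — value 11
step 5: D load() → 11 — value 11
step 6: F store(81) — value 81
step 7: G load() → 81 — value 81
step 8: H load() → 81 — value 81

linearizable — witness: B → A → C → E → D → F → G → H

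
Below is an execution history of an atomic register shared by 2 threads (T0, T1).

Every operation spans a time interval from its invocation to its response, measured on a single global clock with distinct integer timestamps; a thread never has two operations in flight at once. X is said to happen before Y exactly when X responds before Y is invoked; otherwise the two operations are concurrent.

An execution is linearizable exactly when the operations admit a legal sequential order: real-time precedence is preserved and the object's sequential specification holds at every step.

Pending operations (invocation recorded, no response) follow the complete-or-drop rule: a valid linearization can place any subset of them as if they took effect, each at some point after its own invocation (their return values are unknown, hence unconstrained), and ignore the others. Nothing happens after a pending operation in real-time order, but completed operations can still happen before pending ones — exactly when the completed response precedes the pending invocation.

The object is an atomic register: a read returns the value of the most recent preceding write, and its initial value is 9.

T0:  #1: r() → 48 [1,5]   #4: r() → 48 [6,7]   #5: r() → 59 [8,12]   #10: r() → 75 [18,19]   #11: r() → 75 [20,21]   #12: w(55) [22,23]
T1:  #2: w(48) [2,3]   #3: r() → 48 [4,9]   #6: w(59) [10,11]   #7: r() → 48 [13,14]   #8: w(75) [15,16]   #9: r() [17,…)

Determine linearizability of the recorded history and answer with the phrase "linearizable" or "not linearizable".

cut after 13 events: linearizable; cut after 14 events (#7 responds, time 14): not linearizable
the 7 completed operations admit 12 real-time orders; each fails the atomic register replay
one such order, #1, #2, #3, #4, #5, #6, #7, breaks at step 1 where #1 r() → 48 is illegal
one such order, #1, #2, #3, #4, #6, #5, #7, breaks at step 1 where #1 r() → 48 is illegal

not linearizable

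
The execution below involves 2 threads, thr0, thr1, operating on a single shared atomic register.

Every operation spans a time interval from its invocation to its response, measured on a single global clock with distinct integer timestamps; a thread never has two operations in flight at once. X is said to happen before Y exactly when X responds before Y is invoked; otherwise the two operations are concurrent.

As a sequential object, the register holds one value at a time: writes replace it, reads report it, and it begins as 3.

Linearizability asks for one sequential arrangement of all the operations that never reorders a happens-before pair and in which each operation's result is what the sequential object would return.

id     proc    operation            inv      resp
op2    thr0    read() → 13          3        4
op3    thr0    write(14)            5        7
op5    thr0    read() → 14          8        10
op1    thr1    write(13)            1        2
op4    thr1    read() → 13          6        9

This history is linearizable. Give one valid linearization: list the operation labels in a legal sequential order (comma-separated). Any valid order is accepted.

step 1: op1 write(13) — value 13
step 2: op2 read() → 13 — value 13
step 3: op4 read() → 13 — value 13
step 4: op3 write(14) — value 14
step 5: op5 read() → 14 — value 14

op1, op2, op4, op3, op5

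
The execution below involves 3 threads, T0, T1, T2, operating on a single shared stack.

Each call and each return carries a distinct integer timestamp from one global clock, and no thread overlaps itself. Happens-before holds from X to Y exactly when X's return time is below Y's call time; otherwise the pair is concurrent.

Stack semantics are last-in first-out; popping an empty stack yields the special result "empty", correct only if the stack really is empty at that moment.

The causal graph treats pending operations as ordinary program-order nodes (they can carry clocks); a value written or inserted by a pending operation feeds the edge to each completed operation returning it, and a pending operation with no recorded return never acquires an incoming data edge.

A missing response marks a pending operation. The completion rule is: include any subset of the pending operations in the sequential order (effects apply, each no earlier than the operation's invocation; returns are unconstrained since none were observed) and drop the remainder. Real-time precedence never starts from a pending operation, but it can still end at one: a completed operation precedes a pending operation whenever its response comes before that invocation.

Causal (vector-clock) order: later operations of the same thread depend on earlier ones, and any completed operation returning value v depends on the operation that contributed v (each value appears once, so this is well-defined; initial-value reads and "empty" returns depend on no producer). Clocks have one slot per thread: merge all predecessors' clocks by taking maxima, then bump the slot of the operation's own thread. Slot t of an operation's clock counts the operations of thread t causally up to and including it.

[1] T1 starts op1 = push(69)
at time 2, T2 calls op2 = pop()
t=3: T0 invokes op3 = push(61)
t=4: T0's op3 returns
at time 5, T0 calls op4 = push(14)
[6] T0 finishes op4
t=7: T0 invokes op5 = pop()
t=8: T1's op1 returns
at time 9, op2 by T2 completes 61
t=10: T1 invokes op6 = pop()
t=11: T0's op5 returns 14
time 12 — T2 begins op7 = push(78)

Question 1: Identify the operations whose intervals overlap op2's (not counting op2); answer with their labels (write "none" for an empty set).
Answer: op1, op3, op4, op5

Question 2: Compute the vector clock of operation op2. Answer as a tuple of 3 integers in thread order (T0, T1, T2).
Answer: (1, 0, 1)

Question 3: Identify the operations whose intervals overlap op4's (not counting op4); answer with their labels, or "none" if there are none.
Answer: op1, op2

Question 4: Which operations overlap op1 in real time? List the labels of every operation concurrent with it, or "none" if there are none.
Answer: op2, op3, op4, op5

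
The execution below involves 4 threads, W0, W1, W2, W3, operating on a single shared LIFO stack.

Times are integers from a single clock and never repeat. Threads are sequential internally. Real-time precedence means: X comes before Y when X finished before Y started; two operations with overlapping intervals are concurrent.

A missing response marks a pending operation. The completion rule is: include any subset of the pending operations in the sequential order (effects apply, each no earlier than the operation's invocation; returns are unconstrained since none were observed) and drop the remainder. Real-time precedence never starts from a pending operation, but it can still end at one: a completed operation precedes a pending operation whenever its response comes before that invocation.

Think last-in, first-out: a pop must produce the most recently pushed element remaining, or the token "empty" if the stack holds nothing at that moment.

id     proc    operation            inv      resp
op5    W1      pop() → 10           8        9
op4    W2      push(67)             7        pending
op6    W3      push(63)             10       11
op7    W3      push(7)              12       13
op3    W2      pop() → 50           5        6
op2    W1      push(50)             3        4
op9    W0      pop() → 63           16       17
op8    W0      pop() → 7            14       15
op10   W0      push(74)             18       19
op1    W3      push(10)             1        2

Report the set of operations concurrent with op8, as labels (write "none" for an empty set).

op8 spans [14,15]; an op avoiding the whole window 14..15 is ordered, any other is concurrent
op1 [1,2]: before
op2 [3,4]: before
op3 [5,6]: before
op4 [7,…): concurrent
op5 [8,9]: before
op6 [10,11]: before
op7 [12,13]: before
op9 [16,17]: after
op10 [18,19]: after

op4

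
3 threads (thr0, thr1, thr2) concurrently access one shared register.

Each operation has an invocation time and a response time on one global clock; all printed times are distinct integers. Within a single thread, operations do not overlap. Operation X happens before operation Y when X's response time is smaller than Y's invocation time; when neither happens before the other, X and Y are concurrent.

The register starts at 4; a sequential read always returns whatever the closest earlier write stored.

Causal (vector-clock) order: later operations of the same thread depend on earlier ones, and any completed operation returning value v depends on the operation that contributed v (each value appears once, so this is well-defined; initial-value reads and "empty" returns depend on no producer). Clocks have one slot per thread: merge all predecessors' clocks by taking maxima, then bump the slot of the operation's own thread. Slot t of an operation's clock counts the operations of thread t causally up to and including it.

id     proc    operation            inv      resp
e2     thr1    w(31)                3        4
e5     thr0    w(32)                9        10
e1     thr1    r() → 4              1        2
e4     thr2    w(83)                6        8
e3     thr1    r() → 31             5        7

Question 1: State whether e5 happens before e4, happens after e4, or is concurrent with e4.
after

e5 spans [9,10], e4 spans [6,8]
resp(e4)=8 < inv(e5)=9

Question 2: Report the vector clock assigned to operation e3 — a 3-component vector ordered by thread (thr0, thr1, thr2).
(0, 3, 0)

root op e4, invoked 6: fresh clock plus thr2's own tick → (0, 0, 1)
root op e1, invoked 1: fresh clock plus thr1's own tick → (0, 1, 0)
root op e5, invoked 9: fresh clock plus thr0's own tick → (1, 0, 0)
from VC(e1)=(0, 1, 0), e2 (invoked 3) maxes components and bumps thr1 → (0, 2, 0)
from VC(e2)=(0, 2, 0), e3 (invoked 5) maxes components and bumps thr1 → (0, 3, 0)
target: VC(e3) = (0, 3, 0)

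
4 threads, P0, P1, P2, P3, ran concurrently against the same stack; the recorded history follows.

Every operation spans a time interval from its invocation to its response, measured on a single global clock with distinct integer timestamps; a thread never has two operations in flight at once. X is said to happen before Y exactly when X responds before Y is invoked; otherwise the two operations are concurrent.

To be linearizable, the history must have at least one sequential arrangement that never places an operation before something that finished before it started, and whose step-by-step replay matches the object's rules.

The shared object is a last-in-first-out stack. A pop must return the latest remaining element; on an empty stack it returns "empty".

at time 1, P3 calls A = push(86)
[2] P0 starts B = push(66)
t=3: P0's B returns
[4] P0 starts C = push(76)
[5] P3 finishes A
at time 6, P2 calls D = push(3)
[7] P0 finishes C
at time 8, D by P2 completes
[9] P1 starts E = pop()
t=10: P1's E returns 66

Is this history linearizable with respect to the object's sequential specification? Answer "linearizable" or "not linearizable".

the violation lands at event 10, E's response at time 10: events 1..9 linearize, events 1..10 do not
all 5 real-time-respecting orders fail — 5 completed stack operations, no legal replay
e.g. A, B, C, D, E: illegal at step 5, since E pop() → 66 cannot apply there
e.g. A, B, D, C, E: illegal at step 5, since E pop() → 66 cannot apply there

not linearizable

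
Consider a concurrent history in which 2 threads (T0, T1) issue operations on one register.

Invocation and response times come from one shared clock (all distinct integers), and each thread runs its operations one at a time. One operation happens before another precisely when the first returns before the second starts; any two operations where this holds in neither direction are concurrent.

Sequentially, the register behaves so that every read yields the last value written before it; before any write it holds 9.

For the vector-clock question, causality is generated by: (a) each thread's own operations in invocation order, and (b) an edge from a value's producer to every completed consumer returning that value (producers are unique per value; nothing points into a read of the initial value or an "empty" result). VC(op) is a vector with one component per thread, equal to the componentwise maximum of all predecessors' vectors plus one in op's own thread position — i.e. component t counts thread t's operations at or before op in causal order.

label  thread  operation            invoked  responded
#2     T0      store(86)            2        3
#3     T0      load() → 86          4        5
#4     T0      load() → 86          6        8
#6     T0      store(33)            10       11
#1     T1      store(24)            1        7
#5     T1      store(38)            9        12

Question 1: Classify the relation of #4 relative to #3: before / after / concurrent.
Answer: after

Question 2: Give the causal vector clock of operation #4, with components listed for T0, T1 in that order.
Answer: (3, 0)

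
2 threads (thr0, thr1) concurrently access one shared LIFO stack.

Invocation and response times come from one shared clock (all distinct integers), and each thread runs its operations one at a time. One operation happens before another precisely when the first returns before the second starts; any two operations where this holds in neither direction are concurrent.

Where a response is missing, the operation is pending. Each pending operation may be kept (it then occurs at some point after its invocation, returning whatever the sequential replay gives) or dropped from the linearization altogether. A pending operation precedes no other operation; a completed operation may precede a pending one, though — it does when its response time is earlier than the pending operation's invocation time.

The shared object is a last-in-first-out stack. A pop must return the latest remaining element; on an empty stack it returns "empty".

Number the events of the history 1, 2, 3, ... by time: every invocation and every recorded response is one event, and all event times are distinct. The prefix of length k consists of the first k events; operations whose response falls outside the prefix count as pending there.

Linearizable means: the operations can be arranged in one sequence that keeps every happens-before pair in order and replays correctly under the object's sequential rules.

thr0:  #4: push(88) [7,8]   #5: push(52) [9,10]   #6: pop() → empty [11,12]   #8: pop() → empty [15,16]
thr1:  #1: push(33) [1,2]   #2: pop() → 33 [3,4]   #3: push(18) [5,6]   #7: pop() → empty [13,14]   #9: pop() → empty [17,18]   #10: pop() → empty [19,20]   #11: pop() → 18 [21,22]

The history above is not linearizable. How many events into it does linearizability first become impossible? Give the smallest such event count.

one valid order for events 1..11 is #1, #2, #3, #4, #5:
1. #1 push(33), leaving stack <33>
2. #2 pop() → 33, leaving stack <>
3. #3 push(18), leaving stack <18>
4. #4 push(88), leaving stack <18,88>
5. #5 push(52), leaving stack <18,88,52>
once event 12 joins (#6's response, time 12), exhaustive search finds no witness
sample order #1, #2, #3, #4, #5, #6 stalls at step 6 — #6 pop() → empty has no legal effect

12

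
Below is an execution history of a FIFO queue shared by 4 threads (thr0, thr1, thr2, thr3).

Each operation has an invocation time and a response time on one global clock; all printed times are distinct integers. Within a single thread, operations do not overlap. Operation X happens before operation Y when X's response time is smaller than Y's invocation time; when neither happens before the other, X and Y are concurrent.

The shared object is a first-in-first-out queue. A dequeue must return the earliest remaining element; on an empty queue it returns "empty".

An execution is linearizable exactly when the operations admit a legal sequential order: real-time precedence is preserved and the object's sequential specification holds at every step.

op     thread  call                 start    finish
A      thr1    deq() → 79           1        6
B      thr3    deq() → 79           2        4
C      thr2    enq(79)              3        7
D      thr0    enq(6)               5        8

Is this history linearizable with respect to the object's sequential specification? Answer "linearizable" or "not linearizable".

not linearizable

the violation lands at event 6, A's response at time 6: events 1..5 linearize, events 1..6 do not
2 orders of the 2 completed FIFO queue ops respect real time; none is legal
include/drop combinations of the 2 pending operations (C, D) were all tried; none helps
for example A, B (pending dropped) fails at step 1: A deq() → 79 is not legal there
for example B, A (pending dropped) fails at step 1: B deq() → 79 is not legal there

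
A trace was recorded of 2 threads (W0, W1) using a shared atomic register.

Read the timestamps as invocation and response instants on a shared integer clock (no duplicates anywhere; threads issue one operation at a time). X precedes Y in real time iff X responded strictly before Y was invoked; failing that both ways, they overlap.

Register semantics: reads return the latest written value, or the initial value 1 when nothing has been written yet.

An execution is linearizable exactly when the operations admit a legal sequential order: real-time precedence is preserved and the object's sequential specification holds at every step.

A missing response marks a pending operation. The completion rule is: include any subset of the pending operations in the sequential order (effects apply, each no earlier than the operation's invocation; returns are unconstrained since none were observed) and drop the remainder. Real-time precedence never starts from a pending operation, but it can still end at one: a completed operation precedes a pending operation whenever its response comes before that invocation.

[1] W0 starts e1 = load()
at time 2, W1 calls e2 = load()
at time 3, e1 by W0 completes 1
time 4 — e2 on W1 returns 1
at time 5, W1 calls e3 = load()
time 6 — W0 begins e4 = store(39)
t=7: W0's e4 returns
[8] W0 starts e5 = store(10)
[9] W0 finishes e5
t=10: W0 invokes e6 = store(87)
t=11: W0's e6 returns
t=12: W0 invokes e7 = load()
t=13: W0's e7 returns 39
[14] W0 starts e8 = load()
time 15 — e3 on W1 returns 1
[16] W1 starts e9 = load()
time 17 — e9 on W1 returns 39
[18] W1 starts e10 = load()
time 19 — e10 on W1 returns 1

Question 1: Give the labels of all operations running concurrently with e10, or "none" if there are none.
e10 spans [18,19]: anything still running between times 18 and 19 counts as concurrent
e1 [1,3]: before
e2 [2,4]: before
e3 [5,15]: before
e4 [6,7]: before
e5 [8,9]: before
e6 [10,11]: before
e7 [12,13]: before
e8 [14,…): concurrent
e9 [16,17]: before

e8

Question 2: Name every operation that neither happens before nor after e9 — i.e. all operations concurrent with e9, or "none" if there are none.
concurrent with e9 ([16,17]): every op whose interval crosses 16..17
e1 [1,3]: before
e2 [2,4]: before
e3 [5,15]: before
e4 [6,7]: before
e5 [8,9]: before
e6 [10,11]: before
e7 [12,13]: before
e8 [14,…): concurrent
e10 [18,19]: after

e8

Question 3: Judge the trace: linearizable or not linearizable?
the violation lands at event 13, e7's response at time 13: events 1..12 linearize, events 1..13 do not
2 orders of the 6 completed atomic register ops respect real time; none is legal
no completion choice of the 1 pending operation (e3) rescues it — every subset was tried
e.g. e1, e2, e4, e5, e6, e7 (pending dropped): illegal at step 6, since e7 load() → 39 cannot apply there
e.g. e2, e1, e4, e5, e6, e7 (pending dropped): illegal at step 6, since e7 load() → 39 cannot apply there

not linearizable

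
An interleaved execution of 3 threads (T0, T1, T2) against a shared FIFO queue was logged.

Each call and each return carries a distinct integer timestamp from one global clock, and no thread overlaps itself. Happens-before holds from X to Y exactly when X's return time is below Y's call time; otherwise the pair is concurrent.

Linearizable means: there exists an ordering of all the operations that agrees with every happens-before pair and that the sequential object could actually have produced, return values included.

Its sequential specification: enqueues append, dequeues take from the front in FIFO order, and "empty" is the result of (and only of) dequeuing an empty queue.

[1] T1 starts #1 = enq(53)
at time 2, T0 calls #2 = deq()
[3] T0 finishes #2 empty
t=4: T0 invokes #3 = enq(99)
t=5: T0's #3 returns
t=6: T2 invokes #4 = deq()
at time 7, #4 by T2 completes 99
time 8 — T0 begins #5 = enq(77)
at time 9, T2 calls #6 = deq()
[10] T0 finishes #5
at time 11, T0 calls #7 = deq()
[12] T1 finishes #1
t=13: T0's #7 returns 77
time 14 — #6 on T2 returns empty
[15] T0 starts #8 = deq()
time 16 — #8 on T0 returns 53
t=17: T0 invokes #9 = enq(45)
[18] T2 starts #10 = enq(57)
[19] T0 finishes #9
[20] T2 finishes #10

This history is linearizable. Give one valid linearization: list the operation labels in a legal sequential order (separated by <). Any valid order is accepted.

1. #2 deq() → empty, leaving queue <>
2. #3 enq(99), leaving queue <99>
3. #4 deq() → 99, leaving queue <>
4. #5 enq(77), leaving queue <77>
5. #7 deq() → 77, leaving queue <>
6. #6 deq() → empty, leaving queue <>
7. #1 enq(53), leaving queue <53>
8. #8 deq() → 53, leaving queue <>
9. #9 enq(45), leaving queue <45>
10. #10 enq(57), leaving queue <45,57>

#2 < #3 < #4 < #5 < #7 < #6 < #1 < #8 < #9 < #10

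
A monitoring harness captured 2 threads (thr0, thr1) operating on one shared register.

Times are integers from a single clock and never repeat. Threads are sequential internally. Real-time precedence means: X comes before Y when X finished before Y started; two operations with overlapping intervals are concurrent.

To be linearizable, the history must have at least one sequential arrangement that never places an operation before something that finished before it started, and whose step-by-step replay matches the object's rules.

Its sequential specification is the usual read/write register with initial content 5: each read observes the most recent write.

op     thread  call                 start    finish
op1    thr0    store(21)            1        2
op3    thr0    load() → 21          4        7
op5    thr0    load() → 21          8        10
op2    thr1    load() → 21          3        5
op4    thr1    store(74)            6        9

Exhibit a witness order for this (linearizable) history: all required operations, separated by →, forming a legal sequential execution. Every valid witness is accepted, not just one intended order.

op1 → op2 → op3 → op5 → op4

1. op1 store(21), leaving value 21
2. op2 load() → 21, leaving value 21
3. op3 load() → 21, leaving value 21
4. op5 load() → 21, leaving value 21
5. op4 store(74), leaving value 74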